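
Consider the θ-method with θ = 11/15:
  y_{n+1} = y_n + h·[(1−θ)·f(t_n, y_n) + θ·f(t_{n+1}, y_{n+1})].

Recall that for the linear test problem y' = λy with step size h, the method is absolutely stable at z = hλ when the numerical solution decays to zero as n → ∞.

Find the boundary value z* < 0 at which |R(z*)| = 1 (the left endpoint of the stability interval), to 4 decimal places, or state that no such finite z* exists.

On y'=λy, z=hλ:
  y_{n+1} = y_n + z·[4/15·y_n + 11/15·y_{n+1}] ⇒ (1 − 11/15z)y_{n+1} = (1 + 4/15z)y_n
  so R(z) = (1 + 4/15z)/(1 − 11/15z).

Find x<0 with |R(x)|<1.
x=-1.65: |R|=0.2534
x=-2: |R|=0.1892
x=-10: |R|=0.2000
x=-100: |R|=0.3453
θ=11/15≥1/2 ⇒ |1+4/15x|<|1−11/15x| ∀x<0 ⇒ stable on all of ℝ⁻.

interval (−∞, 0).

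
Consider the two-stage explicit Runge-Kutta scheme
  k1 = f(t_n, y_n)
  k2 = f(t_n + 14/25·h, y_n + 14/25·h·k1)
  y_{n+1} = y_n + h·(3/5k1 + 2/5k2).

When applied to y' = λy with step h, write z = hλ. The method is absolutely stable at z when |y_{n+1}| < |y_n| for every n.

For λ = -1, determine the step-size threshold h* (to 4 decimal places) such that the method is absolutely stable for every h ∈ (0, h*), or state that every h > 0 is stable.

(-4.4643,0); λ=-1 ⇒ h* = (125/28)/1 = 4.4643.

On y'=λy, z=hλ:
  k1=λy_n ⇒ h·k1=z·y_n;  k2=λ(1+14/25z)y_n ⇒ h·k2=z(1+14/25z)y_n
  y_{n+1}/y_n = 1 + 3/5z + 2/5z(1+14/25z) = 1 + z + 28/125z²
  Hence R(z) = 1 + z + 28/125z².

Solve |R(x)|<1 on ℝ⁻.
x=-0.93: |R|=0.2637
R=1: x+28/125x²=0 ⇒ x=−125/28=-4.4643; min R=1−1/(4·28/125)=-0.1161>−1
Confirm numerically:
  x=-3.957: |R|=0.55036 <1
  x=-3.789: |R|=0.42686 <1
  x=-3.208: |R|=0.09724 <1
  x=-3.142: |R|=0.06936 <1
  x=-5.009: |R|=1.61118 >1
  x=-4.582: |R|=1.12082 >1
  x=-4.487: |R|=1.02283 >1
So |R|<1 on (-4.4643, 0).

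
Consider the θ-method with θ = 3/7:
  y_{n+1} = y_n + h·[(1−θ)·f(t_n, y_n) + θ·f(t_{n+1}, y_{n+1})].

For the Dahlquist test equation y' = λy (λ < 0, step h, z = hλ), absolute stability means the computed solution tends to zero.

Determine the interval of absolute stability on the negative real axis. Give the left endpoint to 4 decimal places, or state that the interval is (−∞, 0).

(-14.0000, 0).

Test eqn y'=λy, z=hλ:
  y_{n+1} = y_n + z·[4/7·y_n + 3/7·y_{n+1}] ⇒ (1 − 3/7z)y_{n+1} = (1 + 4/7z)y_n
  R(z) = (1 + 4/7z)/(1 − 3/7z).

Find x<0 with |R(x)|<1.
x=-0.81: |R|=0.3987
R=−1: 1+4/7x = −1+3/7x ⇒ -1/7x=2 ⇒ x=2/(-1/7)=-14.0000
Confirm numerically:
  x=-12.428: |R|=0.96450 <1
  x=-9.789: |R|=0.88421 <1
  x=-7.134: |R|=0.75826 <1
  x=-5.607: |R|=0.64766 <1
  x=-14.568: |R|=1.01120 >1
  x=-14.222: |R|=1.00447 >1
  x=-14.062: |R|=1.00126 >1
Interval (-14.0000, 0).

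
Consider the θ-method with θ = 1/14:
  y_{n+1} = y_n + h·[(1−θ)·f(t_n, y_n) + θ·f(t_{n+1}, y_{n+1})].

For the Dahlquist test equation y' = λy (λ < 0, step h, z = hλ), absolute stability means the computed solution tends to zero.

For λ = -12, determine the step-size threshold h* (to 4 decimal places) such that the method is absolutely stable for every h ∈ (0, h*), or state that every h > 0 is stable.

(-2.3333,0); λ=-12 ⇒ h* = (7/3)/12 = 0.1944.

Set f=λy, z=hλ:
  y_{n+1} = y_n + z·[13/14·y_n + 1/14·y_{n+1}] ⇒ (1 − 1/14z)y_{n+1} = (1 + 13/14z)y_n
  so R(z) = (1 + 13/14z)/(1 − 1/14z).

Find x<0 with |R(x)|<1.
x=-0.94: |R|=0.1191
R=−1: 1+13/14x = −1+1/14x ⇒ -6/7x=2 ⇒ x=2/(-6/7)=-2.3333
Confirm numerically:
  x=-2.009: |R|=0.75689 <1
  x=-1.434: |R|=0.30076 <1
  x=-1.277: |R|=0.17026 <1
  x=-2.890: |R|=1.39550 >1
  x=-2.613: |R|=1.20201 >1
  x=-2.500: |R|=1.12121 >1
So |R|<1 on (-2.3333, 0).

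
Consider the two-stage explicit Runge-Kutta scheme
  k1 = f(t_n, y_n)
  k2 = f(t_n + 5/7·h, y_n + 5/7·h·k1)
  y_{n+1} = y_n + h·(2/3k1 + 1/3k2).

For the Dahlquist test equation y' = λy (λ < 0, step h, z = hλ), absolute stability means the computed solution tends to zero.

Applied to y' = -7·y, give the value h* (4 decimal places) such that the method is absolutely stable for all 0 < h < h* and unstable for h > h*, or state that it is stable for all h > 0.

(-4.2000,0); λ=-7 ⇒ h* = (21/5)/7 = 0.6000.

Test eqn y'=λy, z=hλ:
  k1=λy_n ⇒ h·k1=z·y_n;  k2=λ(1+5/7z)y_n ⇒ h·k2=z(1+5/7z)y_n
  y_{n+1}/y_n = 1 + 2/3z + 1/3z(1+5/7z) = 1 + z + 5/21z²
  ⇒ R(z) = 1 + z + 5/21z².

Need |R(x)|<1, x<0.
x=-0.47: |R|=0.5826
R=1: x+5/21x²=0 ⇒ x=−21/5=-4.2000; min R=1−1/(4·5/21)=-0.0500>−1
Confirm numerically:
  x=-3.376: |R|=0.33766 <1
  x=-2.151: |R|=0.04938 <1
  x=-1.816: |R|=0.03080 <1
  x=-4.780: |R|=1.66010 >1
  x=-4.526: |R|=1.35130 >1
Interval (-4.2000, 0).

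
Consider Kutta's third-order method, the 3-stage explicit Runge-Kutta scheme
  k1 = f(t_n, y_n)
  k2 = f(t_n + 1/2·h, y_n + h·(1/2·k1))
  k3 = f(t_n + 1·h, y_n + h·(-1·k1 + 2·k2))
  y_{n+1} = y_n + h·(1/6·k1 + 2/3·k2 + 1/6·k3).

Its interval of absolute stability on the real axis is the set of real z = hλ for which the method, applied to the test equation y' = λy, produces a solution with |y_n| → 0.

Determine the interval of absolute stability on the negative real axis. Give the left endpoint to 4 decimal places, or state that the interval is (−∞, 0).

With y'=λy (z=hλ):
  order 3, 3-stage ⇒ R(z)=1+z+z^2/2+z^3/6
  (e.g. R(-1.43)=0.10508, |R|=0.10508)

Solve |R(x)|<1 on ℝ⁻.
x=-1.43: |R|=0.1051
|R(-2.62)|=1.1853 |R(-2.47)|=0.9311 |R(-1.44)|=0.0991
Bisect:
  x_lo=-2.8611 |R|=1.6715  x_hi=-0.2258 |R|=0.7978
  mid=-1.54344 |R|=0.03486 →hi
  mid=-2.20226 |R|=0.55742 →hi
  mid=-2.53167 |R|=1.03138 →lo
  mid=-2.36696 |R|=0.77586 →hi
  mid=-2.44931 |R|=0.89871 →hi
  mid=-2.49049 |R|=0.96378 →hi
  mid=-2.51108 |R|=0.99726 →hi
  mid=-2.52137 |R|=1.01424 →lo
  mid=-2.51623 |R|=1.00573 →lo
  ...
  [-2.51285,-2.51269] ⇒ x*=-2.5127
Interval (-2.5127, 0).

z∈(-2.5127,0).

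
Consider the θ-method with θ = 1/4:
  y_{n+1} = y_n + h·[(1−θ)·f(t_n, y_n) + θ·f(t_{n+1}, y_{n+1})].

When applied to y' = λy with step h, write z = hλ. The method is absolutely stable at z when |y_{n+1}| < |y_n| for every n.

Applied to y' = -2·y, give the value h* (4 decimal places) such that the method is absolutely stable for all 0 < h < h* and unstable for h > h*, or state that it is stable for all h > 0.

On y'=λy, z=hλ:
  y_{n+1} = y_n + z·[3/4·y_n + 1/4·y_{n+1}] ⇒ (1 − 1/4z)y_{n+1} = (1 + 3/4z)y_n
  ⇒ R(z) = (1 + 3/4z)/(1 − 1/4z).

Find x<0 with |R(x)|<1.
x=-0.88: |R|=0.2787
R=−1: 1+3/4x = −1+1/4x ⇒ -1/2x=2 ⇒ x=2/(-1/2)=-4.0000
Confirm numerically:
  x=-3.975: |R|=0.99373 <1
  x=-3.095: |R|=0.74489 <1
  x=-3.043: |R|=0.72824 <1
  x=-2.677: |R|=0.60371 <1
  x=-4.556: |R|=1.12997 >1
  x=-4.178: |R|=1.04353 >1
  x=-4.074: |R|=1.01833 >1
Interval (-4.0000, 0).

(-4.0000,0); λ=-2 ⇒ h* = (4)/2 = 2.0000.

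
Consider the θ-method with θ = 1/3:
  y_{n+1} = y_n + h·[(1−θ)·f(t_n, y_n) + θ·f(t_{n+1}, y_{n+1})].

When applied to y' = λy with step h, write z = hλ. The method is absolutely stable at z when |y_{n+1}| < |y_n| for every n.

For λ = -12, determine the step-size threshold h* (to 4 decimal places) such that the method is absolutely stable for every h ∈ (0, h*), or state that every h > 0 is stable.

Test eqn y'=λy, z=hλ:
  y_{n+1} = y_n + z·[2/3·y_n + 1/3·y_{n+1}] ⇒ (1 − 1/3z)y_{n+1} = (1 + 2/3z)y_n
  Hence R(z) = (1 + 2/3z)/(1 − 1/3z).

Boundary: |R(x)|=1, x<0.
x=-1.14: |R|=0.1739
R=−1: 1+2/3x = −1+1/3x ⇒ -1/3x=2 ⇒ x=2/(-1/3)=-6.0000
Confirm numerically:
  x=-5.616: |R|=0.95543 <1
  x=-4.694: |R|=0.83026 <1
  x=-3.656: |R|=0.64784 <1
  x=-2.470: |R|=0.35466 <1
  x=-6.341: |R|=1.03651 >1
  x=-6.238: |R|=1.02576 >1
Interval (-6.0000, 0).

(-6.0000,0); λ=-12 ⇒ h* = (6)/12 = 0.5000.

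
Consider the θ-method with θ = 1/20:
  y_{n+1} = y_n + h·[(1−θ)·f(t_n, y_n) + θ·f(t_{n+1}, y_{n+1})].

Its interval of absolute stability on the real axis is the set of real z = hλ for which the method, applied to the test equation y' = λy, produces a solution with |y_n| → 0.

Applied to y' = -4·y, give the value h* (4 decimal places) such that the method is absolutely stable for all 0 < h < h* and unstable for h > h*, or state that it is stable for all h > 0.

Set f=λy, z=hλ:
  y_{n+1} = y_n + z·[19/20·y_n + 1/20·y_{n+1}] ⇒ (1 − 1/20z)y_{n+1} = (1 + 19/20z)y_n
  Hence R(z) = (1 + 19/20z)/(1 − 1/20z).

Need |R(x)|<1, x<0.
x=-0.4: |R|=0.6078
R=−1: 1+19/20x = −1+1/20x ⇒ -9/10x=2 ⇒ x=2/(-9/10)=-2.2222
Confirm numerically:
  x=-2.029: |R|=0.84212 <1
  x=-1.767: |R|=0.62356 <1
  x=-1.129: |R|=0.06867 <1
  x=-2.499: |R|=1.22143 >1
  x=-2.400: |R|=1.14286 >1
Interval (-2.2222, 0).

(-2.2222,0); λ=-4 ⇒ h* = (20/9)/4 = 0.5556.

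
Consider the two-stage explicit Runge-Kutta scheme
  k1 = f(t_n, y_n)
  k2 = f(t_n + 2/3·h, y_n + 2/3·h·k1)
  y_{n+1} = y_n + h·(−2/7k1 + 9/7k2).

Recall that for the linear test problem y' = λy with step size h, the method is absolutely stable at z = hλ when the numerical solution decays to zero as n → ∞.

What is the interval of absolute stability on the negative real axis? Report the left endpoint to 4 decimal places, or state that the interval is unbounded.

z∈(-1.1667,0).

Test eqn y'=λy, z=hλ:
  k1=λy_n ⇒ h·k1=z·y_n;  k2=λ(1+2/3z)y_n ⇒ h·k2=z(1+2/3z)y_n
  y_{n+1}/y_n = 1 − 2/7z + 9/7z(1+2/3z) = 1 + z + 6/7z²
  ⇒ R(z) = 1 + z + 6/7z².

Solve |R(x)|<1 on ℝ⁻.
x=-1.52: |R|=1.4603
R=1: x+6/7x²=0 ⇒ x=−7/6=-1.1667; min R=1−1/(4·6/7)=0.7083>−1
Confirm numerically:
  x=-1.098: |R|=0.93537 <1
  x=-1.043: |R|=0.88944 <1
  x=-1.664: |R|=1.70934 >1
  x=-1.471: |R|=1.38372 >1
  x=-1.258: |R|=1.09848 >1
Interval (-1.1667, 0).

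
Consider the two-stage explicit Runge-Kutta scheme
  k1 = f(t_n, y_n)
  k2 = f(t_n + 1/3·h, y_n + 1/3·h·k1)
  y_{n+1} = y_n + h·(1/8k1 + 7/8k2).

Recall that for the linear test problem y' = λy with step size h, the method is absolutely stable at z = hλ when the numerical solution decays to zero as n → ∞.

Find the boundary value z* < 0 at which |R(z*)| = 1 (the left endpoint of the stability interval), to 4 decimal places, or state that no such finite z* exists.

z* = -3.4286.

Test eqn y'=λy, z=hλ:
  k1=λy_n ⇒ h·k1=z·y_n;  k2=λ(1+1/3z)y_n ⇒ h·k2=z(1+1/3z)y_n
  y_{n+1}/y_n = 1 + 1/8z + 7/8z(1+1/3z) = 1 + z + 7/24z²
  ⇒ R(z) = 1 + z + 7/24z².

Need |R(x)|<1, x<0.
x=-0.45: |R|=0.6091
R=1: x+7/24x²=0 ⇒ x=−24/7=-3.4286; min R=1−1/(4·7/24)=0.1429>−1
Confirm numerically:
  x=-2.491: |R|=0.31882 <1
  x=-2.347: |R|=0.25962 <1
  x=-1.978: |R|=0.16314 <1
  x=-3.911: |R|=1.55031 >1
  x=-3.600: |R|=1.18000 >1
So |R|<1 on (-3.4286, 0).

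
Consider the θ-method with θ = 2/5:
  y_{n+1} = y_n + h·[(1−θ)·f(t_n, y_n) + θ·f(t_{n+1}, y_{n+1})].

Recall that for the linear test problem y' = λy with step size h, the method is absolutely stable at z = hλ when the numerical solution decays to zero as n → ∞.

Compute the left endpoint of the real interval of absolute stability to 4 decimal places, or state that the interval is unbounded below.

left endpoint -10.0000.

With y'=λy (z=hλ):
  y_{n+1} = y_n + z·[3/5·y_n + 2/5·y_{n+1}] ⇒ (1 − 2/5z)y_{n+1} = (1 + 3/5z)y_n
  so R(z) = (1 + 3/5z)/(1 − 2/5z).

Boundary: |R(x)|=1, x<0.
x=-0.63: |R|=0.4968
R=−1: 1+3/5x = −1+2/5x ⇒ -1/5x=2 ⇒ x=2/(-1/5)=-10.0000
Confirm numerically:
  x=-8.308: |R|=0.92172 <1
  x=-7.302: |R|=0.86238 <1
  x=-6.620: |R|=0.81469 <1
  x=-6.440: |R|=0.80089 <1
  x=-10.599: |R|=1.02286 >1
  x=-10.318: |R|=1.01240 >1
So |R|<1 on (-10.0000, 0).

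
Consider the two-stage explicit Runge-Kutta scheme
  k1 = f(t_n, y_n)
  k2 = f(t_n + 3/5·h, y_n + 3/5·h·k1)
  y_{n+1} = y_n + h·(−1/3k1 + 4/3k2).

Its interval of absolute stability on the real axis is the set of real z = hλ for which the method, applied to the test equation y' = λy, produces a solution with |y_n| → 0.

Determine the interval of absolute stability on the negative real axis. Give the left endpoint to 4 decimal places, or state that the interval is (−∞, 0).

z∈(-1.2500,0).

Test eqn y'=λy, z=hλ:
  k1=λy_n ⇒ h·k1=z·y_n;  k2=λ(1+3/5z)y_n ⇒ h·k2=z(1+3/5z)y_n
  y_{n+1}/y_n = 1 − 1/3z + 4/3z(1+3/5z) = 1 + z + 4/5z²
  ⇒ R(z) = 1 + z + 4/5z².

Boundary: |R(x)|=1, x<0.
x=-1.26: |R|=1.0101
R=1: x+4/5x²=0 ⇒ x=−5/4=-1.2500; min R=1−1/(4·4/5)=0.6875>−1
Confirm numerically:
  x=-0.820: |R|=0.71792 <1
  x=-0.549: |R|=0.69212 <1
  x=-1.558: |R|=1.38389 >1
  x=-1.370: |R|=1.13152 >1
  x=-1.365: |R|=1.12558 >1
Interval (-1.2500, 0).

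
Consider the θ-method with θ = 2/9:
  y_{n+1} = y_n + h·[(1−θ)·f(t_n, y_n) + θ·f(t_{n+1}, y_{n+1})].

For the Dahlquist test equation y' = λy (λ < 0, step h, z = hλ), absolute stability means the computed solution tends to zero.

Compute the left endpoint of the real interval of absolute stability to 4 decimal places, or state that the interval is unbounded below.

z* = -3.6000.

On y'=λy, z=hλ:
  y_{n+1} = y_n + z·[7/9·y_n + 2/9·y_{n+1}] ⇒ (1 − 2/9z)y_{n+1} = (1 + 7/9z)y_n
  so R(z) = (1 + 7/9z)/(1 − 2/9z).

Solve |R(x)|<1 on ℝ⁻.
x=-1.46: |R|=0.1023
R=−1: 1+7/9x = −1+2/9x ⇒ -5/9x=2 ⇒ x=2/(-5/9)=-3.6000
Confirm numerically:
  x=-2.982: |R|=0.79350 <1
  x=-2.774: |R|=0.71611 <1
  x=-1.580: |R|=0.16941 <1
  x=-4.037: |R|=1.12797 >1
  x=-3.694: |R|=1.02868 >1
So |R|<1 on (-3.6000, 0).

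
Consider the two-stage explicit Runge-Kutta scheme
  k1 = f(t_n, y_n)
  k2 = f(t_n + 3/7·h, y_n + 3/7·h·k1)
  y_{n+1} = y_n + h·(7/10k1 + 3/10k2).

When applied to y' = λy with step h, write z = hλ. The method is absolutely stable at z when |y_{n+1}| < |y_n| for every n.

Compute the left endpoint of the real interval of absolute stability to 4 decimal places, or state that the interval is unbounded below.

With y'=λy (z=hλ):
  k1=λy_n ⇒ h·k1=z·y_n;  k2=λ(1+3/7z)y_n ⇒ h·k2=z(1+3/7z)y_n
  y_{n+1}/y_n = 1 + 7/10z + 3/10z(1+3/7z) = 1 + z + 9/70z²
  R(z) = 1 + z + 9/70z².

Boundary: |R(x)|=1, x<0.
x=-0.51: |R|=0.5234
R=1: x+9/70x²=0 ⇒ x=−70/9=-7.7778; min R=1−1/(4·9/70)=-0.9444>−1
Confirm numerically:
  x=-5.887: |R|=0.43113 <1
  x=-4.908: |R|=0.81091 <1
  x=-4.409: |R|=0.90966 <1
  x=-8.158: |R|=1.39881 >1
  x=-8.154: |R|=1.39442 >1
  x=-7.987: |R|=1.21485 >1
Stable set (-7.7778, 0).

left endpoint -7.7778.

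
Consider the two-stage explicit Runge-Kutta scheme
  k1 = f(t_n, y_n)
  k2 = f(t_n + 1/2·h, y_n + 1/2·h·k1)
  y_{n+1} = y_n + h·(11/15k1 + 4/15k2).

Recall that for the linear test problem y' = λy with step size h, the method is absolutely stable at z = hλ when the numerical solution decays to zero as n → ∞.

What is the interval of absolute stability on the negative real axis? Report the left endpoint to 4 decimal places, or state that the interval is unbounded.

(-7.5000, 0).

With y'=λy (z=hλ):
  k1=λy_n ⇒ h·k1=z·y_n;  k2=λ(1+1/2z)y_n ⇒ h·k2=z(1+1/2z)y_n
  y_{n+1}/y_n = 1 + 11/15z + 4/15z(1+1/2z) = 1 + z + 2/15z²
  Hence R(z) = 1 + z + 2/15z².

Boundary: |R(x)|=1, x<0.
x=-1.53: |R|=0.2179
R=1: x+2/15x²=0 ⇒ x=−15/2=-7.5000; min R=1−1/(4·2/15)=-0.8750>−1
Confirm numerically:
  x=-5.060: |R|=0.64619 <1
  x=-4.407: |R|=0.81745 <1
  x=-3.448: |R|=0.86284 <1
  x=-7.947: |R|=1.47364 >1
  x=-7.726: |R|=1.23281 >1
Stable set (-7.5000, 0).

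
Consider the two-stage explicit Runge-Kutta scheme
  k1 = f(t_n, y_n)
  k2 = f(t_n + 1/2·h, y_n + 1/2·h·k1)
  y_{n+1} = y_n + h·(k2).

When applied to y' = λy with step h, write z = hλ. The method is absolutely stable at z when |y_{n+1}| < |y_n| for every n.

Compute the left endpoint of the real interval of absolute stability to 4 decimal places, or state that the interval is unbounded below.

With y'=λy (z=hλ):
  k1=λy_n ⇒ h·k1=z·y_n;  k2=λ(1+1/2z)y_n ⇒ h·k2=z(1+1/2z)y_n
  y_{n+1}/y_n = 1 + z(1+1/2z) = 1 + z + 1/2z²
  so R(z) = 1 + z + 1/2z².

Find x<0 with |R(x)|<1.
x=-1.27: |R|=0.5364
R=1: x+1/2x²=0 ⇒ x=−2=-2.0000; min R=1−1/(4·1/2)=0.5000>−1
Confirm numerically:
  x=-1.539: |R|=0.64526 <1
  x=-1.512: |R|=0.63107 <1
  x=-1.307: |R|=0.54712 <1
  x=-2.509: |R|=1.63854 >1
  x=-2.099: |R|=1.10390 >1
So |R|<1 on (-2.0000, 0).

z* = -2.0000.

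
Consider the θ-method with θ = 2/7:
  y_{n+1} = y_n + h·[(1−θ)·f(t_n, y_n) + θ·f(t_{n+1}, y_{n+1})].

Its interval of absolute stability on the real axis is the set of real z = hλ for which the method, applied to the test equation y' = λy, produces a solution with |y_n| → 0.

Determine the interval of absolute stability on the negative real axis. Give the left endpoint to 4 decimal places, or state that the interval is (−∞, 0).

Set f=λy, z=hλ:
  y_{n+1} = y_n + z·[5/7·y_n + 2/7·y_{n+1}] ⇒ (1 − 2/7z)y_{n+1} = (1 + 5/7z)y_n
  R(z) = (1 + 5/7z)/(1 − 2/7z).

Solve |R(x)|<1 on ℝ⁻.
x=-0.45: |R|=0.6013
R=−1: 1+5/7x = −1+2/7x ⇒ -3/7x=2 ⇒ x=2/(-3/7)=-4.6667
Confirm numerically:
  x=-4.433: |R|=0.95582 <1
  x=-3.747: |R|=0.80965 <1
  x=-3.279: |R|=0.69295 <1
  x=-5.070: |R|=1.07060 >1
  x=-5.051: |R|=1.06742 >1
  x=-5.034: |R|=1.06457 >1
Stable set (-4.6667, 0).

(-4.6667, 0).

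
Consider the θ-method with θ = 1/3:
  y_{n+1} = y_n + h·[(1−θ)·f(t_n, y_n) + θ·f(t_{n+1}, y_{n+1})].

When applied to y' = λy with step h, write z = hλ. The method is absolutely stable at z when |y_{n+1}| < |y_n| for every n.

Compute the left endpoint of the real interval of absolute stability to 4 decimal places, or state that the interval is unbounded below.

z* = -6.0000.

On y'=λy, z=hλ:
  y_{n+1} = y_n + z·[2/3·y_n + 1/3·y_{n+1}] ⇒ (1 − 1/3z)y_{n+1} = (1 + 2/3z)y_n
  so R(z) = (1 + 2/3z)/(1 − 1/3z).

Need |R(x)|<1, x<0.
x=-1.44: |R|=0.0270
R=−1: 1+2/3x = −1+1/3x ⇒ -1/3x=2 ⇒ x=2/(-1/3)=-6.0000
Confirm numerically:
  x=-5.405: |R|=0.92921 <1
  x=-4.147: |R|=0.74073 <1
  x=-4.068: |R|=0.72666 <1
  x=-3.008: |R|=0.50200 <1
  x=-6.458: |R|=1.04842 >1
  x=-6.445: |R|=1.04711 >1
Interval (-6.0000, 0).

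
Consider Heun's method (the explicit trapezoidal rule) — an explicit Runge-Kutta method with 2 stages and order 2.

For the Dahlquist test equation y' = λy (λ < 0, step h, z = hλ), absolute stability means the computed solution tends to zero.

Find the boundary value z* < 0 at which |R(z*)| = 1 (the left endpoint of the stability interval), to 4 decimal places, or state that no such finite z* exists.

left endpoint -2.0000.

Set f=λy, z=hλ:
  order 2, 2-stage ⇒ R(z)=1+z+z^2/2
  (e.g. R(-0.77)=0.52645, |R|=0.52645)

Solve |R(x)|<1 on ℝ⁻.
x=-0.77: |R|=0.5264
|R(-1.83)|=0.8445 |R(-0.83)|=0.5145 |R(-0.78)|=0.5242
Bisect:
  x_lo=-2.7931 |R|=2.1077  x_hi=-0.1409 |R|=0.8690
  mid=-1.46703 |R|=0.60906 →hi
  mid=-2.13008 |R|=1.13854 →lo
  mid=-1.79855 |R|=0.81884 →hi
  mid=-1.96431 |R|=0.96495 →hi
  mid=-2.04720 |R|=1.04831 →lo
  mid=-2.00576 |R|=1.00577 →lo
  mid=-1.98504 |R|=0.98515 →hi
  mid=-1.99540 |R|=0.99541 →hi
  mid=-2.00058 |R|=1.00058 →lo
  ...
  [-2.00009,-1.99993] ⇒ x*=-2.0000
Interval (-2.0000, 0).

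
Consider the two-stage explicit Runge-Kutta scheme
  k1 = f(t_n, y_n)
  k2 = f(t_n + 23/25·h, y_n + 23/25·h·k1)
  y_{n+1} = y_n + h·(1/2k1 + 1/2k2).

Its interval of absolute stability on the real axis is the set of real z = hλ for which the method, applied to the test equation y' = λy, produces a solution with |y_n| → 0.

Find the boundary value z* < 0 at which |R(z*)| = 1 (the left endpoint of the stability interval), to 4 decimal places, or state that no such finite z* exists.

Set f=λy, z=hλ:
  k1=λy_n ⇒ h·k1=z·y_n;  k2=λ(1+23/25z)y_n ⇒ h·k2=z(1+23/25z)y_n
  y_{n+1}/y_n = 1 + 1/2z + 1/2z(1+23/25z) = 1 + z + 23/50z²
  Hence R(z) = 1 + z + 23/50z².

Boundary: |R(x)|=1, x<0.
x=-1.17: |R|=0.4597
R=1: x+23/50x²=0 ⇒ x=−50/23=-2.1739; min R=1−1/(4·23/50)=0.4565>−1
Confirm numerically:
  x=-1.565: |R|=0.56164 <1
  x=-1.400: |R|=0.50160 <1
  x=-1.154: |R|=0.45859 <1
  x=-2.674: |R|=1.61513 >1
  x=-2.258: |R|=1.08734 >1
Interval (-2.1739, 0).

left endpoint -2.1739.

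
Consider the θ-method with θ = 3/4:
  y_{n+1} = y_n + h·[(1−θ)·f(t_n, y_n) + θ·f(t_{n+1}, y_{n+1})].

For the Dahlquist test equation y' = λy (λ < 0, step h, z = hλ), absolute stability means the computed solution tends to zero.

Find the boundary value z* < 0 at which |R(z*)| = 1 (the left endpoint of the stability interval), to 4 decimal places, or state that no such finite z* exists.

unbounded; (−∞, 0).

On y'=λy, z=hλ:
  y_{n+1} = y_n + z·[1/4·y_n + 3/4·y_{n+1}] ⇒ (1 − 3/4z)y_{n+1} = (1 + 1/4z)y_n
  Hence R(z) = (1 + 1/4z)/(1 − 3/4z).

Need |R(x)|<1, x<0.
x=-0.77: |R|=0.5119
x=-2: |R|=0.2000
x=-10: |R|=0.1765
x=-100: |R|=0.3158
θ=3/4≥1/2 ⇒ |1+1/4x|<|1−3/4x| ∀x<0 ⇒ interval (−∞,0).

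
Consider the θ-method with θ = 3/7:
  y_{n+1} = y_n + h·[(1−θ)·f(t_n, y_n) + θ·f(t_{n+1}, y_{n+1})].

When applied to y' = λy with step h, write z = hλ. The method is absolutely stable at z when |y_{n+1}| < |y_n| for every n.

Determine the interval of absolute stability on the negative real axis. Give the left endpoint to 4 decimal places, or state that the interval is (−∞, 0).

z∈(-14.0000,0).

Set f=λy, z=hλ:
  y_{n+1} = y_n + z·[4/7·y_n + 3/7·y_{n+1}] ⇒ (1 − 3/7z)y_{n+1} = (1 + 4/7z)y_n
  ⇒ R(z) = (1 + 4/7z)/(1 − 3/7z).

Find x<0 with |R(x)|<1.
x=-0.36: |R|=0.6881
R=−1: 1+4/7x = −1+3/7x ⇒ -1/7x=2 ⇒ x=2/(-1/7)=-14.0000
Confirm numerically:
  x=-12.203: |R|=0.95879 <1
  x=-11.271: |R|=0.93313 <1
  x=-8.937: |R|=0.85026 <1
  x=-6.485: |R|=0.71593 <1
  x=-14.416: |R|=1.00828 >1
  x=-14.369: |R|=1.00736 >1
  x=-14.065: |R|=1.00132 >1
So |R|<1 on (-14.0000, 0).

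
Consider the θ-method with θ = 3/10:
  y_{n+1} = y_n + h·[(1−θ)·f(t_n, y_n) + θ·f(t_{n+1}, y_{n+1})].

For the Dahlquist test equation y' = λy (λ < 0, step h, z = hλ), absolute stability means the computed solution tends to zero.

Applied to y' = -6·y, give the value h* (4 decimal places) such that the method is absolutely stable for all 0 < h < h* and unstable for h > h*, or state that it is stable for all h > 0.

(-5.0000,0); λ=-6 ⇒ h* = (5)/6 = 0.8333.

With y'=λy (z=hλ):
  y_{n+1} = y_n + z·[7/10·y_n + 3/10·y_{n+1}] ⇒ (1 − 3/10z)y_{n+1} = (1 + 7/10z)y_n
  so R(z) = (1 + 7/10z)/(1 − 3/10z).

Boundary: |R(x)|=1, x<0.
x=-0.39: |R|=0.6509
R=−1: 1+7/10x = −1+3/10x ⇒ -2/5x=2 ⇒ x=2/(-2/5)=-5.0000
Confirm numerically:
  x=-4.572: |R|=0.92781 <1
  x=-3.409: |R|=0.68537 <1
  x=-3.234: |R|=0.64146 <1
  x=-5.591: |R|=1.08830 >1
  x=-5.574: |R|=1.08592 >1
  x=-5.563: |R|=1.08438 >1
So |R|<1 on (-5.0000, 0).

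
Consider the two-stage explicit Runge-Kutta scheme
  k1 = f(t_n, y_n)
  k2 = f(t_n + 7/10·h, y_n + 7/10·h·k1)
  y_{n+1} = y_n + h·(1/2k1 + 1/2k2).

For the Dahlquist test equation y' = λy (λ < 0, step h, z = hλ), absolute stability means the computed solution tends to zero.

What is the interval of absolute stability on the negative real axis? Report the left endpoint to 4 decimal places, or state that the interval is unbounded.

With y'=λy (z=hλ):
  k1=λy_n ⇒ h·k1=z·y_n;  k2=λ(1+7/10z)y_n ⇒ h·k2=z(1+7/10z)y_n
  y_{n+1}/y_n = 1 + 1/2z + 1/2z(1+7/10z) = 1 + z + 7/20z²
  R(z) = 1 + z + 7/20z².

Need |R(x)|<1, x<0.
x=-0.81: |R|=0.4196
R=1: x+7/20x²=0 ⇒ x=−20/7=-2.8571; min R=1−1/(4·7/20)=0.2857>−1
Confirm numerically:
  x=-2.768: |R|=0.91364 <1
  x=-2.227: |R|=0.50884 <1
  x=-1.504: |R|=0.28771 <1
  x=-1.380: |R|=0.28654 <1
  x=-3.254: |R|=1.45198 >1
  x=-3.242: |R|=1.43670 >1
  x=-3.222: |R|=1.41145 >1
Stable set (-2.8571, 0).

z∈(-2.8571,0).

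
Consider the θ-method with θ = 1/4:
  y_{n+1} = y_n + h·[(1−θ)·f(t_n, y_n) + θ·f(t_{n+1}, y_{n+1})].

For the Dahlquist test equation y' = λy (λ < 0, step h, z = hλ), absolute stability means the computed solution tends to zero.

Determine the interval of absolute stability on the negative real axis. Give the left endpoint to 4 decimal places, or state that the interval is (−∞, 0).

With y'=λy (z=hλ):
  y_{n+1} = y_n + z·[3/4·y_n + 1/4·y_{n+1}] ⇒ (1 − 1/4z)y_{n+1} = (1 + 3/4z)y_n
  so R(z) = (1 + 3/4z)/(1 − 1/4z).

Need |R(x)|<1, x<0.
x=-0.42: |R|=0.6199
R=−1: 1+3/4x = −1+1/4x ⇒ -1/2x=2 ⇒ x=2/(-1/2)=-4.0000
Confirm numerically:
  x=-3.855: |R|=0.96308 <1
  x=-3.764: |R|=0.93921 <1
  x=-3.279: |R|=0.80190 <1
  x=-3.116: |R|=0.75155 <1
  x=-4.327: |R|=1.07854 >1
  x=-4.048: |R|=1.01193 >1
So |R|<1 on (-4.0000, 0).

z∈(-4.0000,0).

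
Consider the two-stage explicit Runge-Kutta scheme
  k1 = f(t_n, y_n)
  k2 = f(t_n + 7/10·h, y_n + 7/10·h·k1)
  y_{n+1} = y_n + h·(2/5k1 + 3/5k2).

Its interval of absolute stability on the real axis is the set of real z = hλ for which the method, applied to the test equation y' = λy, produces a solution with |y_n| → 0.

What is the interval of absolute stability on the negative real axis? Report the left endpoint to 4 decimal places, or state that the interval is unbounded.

Test eqn y'=λy, z=hλ:
  k1=λy_n ⇒ h·k1=z·y_n;  k2=λ(1+7/10z)y_n ⇒ h·k2=z(1+7/10z)y_n
  y_{n+1}/y_n = 1 + 2/5z + 3/5z(1+7/10z) = 1 + z + 21/50z²
  ⇒ R(z) = 1 + z + 21/50z².

Find x<0 with |R(x)|<1.
x=-1.2: |R|=0.4048
R=1: x+21/50x²=0 ⇒ x=−50/21=-2.3810; min R=1−1/(4·21/50)=0.4048>−1
Confirm numerically:
  x=-2.269: |R|=0.89331 <1
  x=-2.034: |R|=0.70361 <1
  x=-1.717: |R|=0.52120 <1
  x=-2.858: |R|=1.57263 >1
  x=-2.833: |R|=1.53787 >1
  x=-2.479: |R|=1.10209 >1
So |R|<1 on (-2.3810, 0).

z∈(-2.3810,0).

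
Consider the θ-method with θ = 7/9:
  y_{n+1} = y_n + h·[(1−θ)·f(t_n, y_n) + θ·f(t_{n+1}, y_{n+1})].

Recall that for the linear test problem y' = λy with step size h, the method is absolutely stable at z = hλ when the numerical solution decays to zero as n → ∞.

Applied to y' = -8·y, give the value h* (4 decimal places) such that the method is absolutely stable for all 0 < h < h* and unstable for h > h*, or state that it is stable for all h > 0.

Set f=λy, z=hλ:
  y_{n+1} = y_n + z·[2/9·y_n + 7/9·y_{n+1}] ⇒ (1 − 7/9z)y_{n+1} = (1 + 2/9z)y_n
  R(z) = (1 + 2/9z)/(1 − 7/9z).

Need |R(x)|<1, x<0.
x=-0.46: |R|=0.6612
x=-2: |R|=0.2174
x=-10: |R|=0.1392
x=-100: |R|=0.2694
θ=7/9≥1/2 ⇒ |1+2/9x|<|1−7/9x| ∀x<0 ⇒ interval (−∞,0).

interval (−∞, 0). Any h>0 works for λ=-8.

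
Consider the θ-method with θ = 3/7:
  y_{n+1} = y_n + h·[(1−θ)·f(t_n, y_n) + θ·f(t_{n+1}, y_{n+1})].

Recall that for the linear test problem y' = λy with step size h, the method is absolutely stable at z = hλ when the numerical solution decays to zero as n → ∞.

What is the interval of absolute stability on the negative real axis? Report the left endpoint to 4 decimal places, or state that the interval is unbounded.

(-14.0000, 0).

On y'=λy, z=hλ:
  y_{n+1} = y_n + z·[4/7·y_n + 3/7·y_{n+1}] ⇒ (1 − 3/7z)y_{n+1} = (1 + 4/7z)y_n
  so R(z) = (1 + 4/7z)/(1 − 3/7z).

Need |R(x)|<1, x<0.
x=-0.45: |R|=0.6228
R=−1: 1+4/7x = −1+3/7x ⇒ -1/7x=2 ⇒ x=2/(-1/7)=-14.0000
Confirm numerically:
  x=-8.224: |R|=0.81763 <1
  x=-7.409: |R|=0.77449 <1
  x=-6.289: |R|=0.70190 <1
  x=-14.587: |R|=1.01156 >1
  x=-14.485: |R|=1.00961 >1
  x=-14.024: |R|=1.00049 >1
Stable set (-14.0000, 0).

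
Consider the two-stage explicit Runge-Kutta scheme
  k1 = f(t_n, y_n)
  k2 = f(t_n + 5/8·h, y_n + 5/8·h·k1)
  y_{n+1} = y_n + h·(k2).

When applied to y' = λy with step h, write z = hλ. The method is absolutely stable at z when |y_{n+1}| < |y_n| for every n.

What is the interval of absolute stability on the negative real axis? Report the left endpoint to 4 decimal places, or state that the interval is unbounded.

(-1.6000, 0).

Set f=λy, z=hλ:
  k1=λy_n ⇒ h·k1=z·y_n;  k2=λ(1+5/8z)y_n ⇒ h·k2=z(1+5/8z)y_n
  y_{n+1}/y_n = 1 + z(1+5/8z) = 1 + z + 5/8z²
  Hence R(z) = 1 + z + 5/8z².

Solve |R(x)|<1 on ℝ⁻.
x=-1.55: |R|=0.9516
R=1: x+5/8x²=0 ⇒ x=−8/5=-1.6000; min R=1−1/(4·5/8)=0.6000>−1
Confirm numerically:
  x=-1.489: |R|=0.89670 <1
  x=-0.911: |R|=0.60770 <1
  x=-0.824: |R|=0.60036 <1
  x=-0.649: |R|=0.61425 <1
  x=-2.173: |R|=1.77821 >1
  x=-2.141: |R|=1.72393 >1
  x=-1.990: |R|=1.48506 >1
Stable set (-1.6000, 0).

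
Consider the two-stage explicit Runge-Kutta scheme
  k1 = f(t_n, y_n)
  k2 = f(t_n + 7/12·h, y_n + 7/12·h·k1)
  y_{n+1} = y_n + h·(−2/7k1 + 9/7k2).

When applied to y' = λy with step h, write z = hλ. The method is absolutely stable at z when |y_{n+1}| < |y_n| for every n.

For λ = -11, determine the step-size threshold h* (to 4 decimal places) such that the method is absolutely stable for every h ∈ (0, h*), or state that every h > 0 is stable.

With y'=λy (z=hλ):
  k1=λy_n ⇒ h·k1=z·y_n;  k2=λ(1+7/12z)y_n ⇒ h·k2=z(1+7/12z)y_n
  y_{n+1}/y_n = 1 − 2/7z + 9/7z(1+7/12z) = 1 + z + 3/4z²
  ⇒ R(z) = 1 + z + 3/4z².

Find x<0 with |R(x)|<1.
x=-0.8: |R|=0.6800
R=1: x+3/4x²=0 ⇒ x=−4/3=-1.3333; min R=1−1/(4·3/4)=0.6667>−1
Confirm numerically:
  x=-1.301: |R|=0.96845 <1
  x=-0.935: |R|=0.72067 <1
  x=-0.714: |R|=0.66835 <1
  x=-0.701: |R|=0.66755 <1
  x=-1.876: |R|=1.76353 >1
  x=-1.651: |R|=1.39335 >1
Interval (-1.3333, 0).

(-1.3333,0); λ=-11 ⇒ h* = (4/3)/11 = 0.1212.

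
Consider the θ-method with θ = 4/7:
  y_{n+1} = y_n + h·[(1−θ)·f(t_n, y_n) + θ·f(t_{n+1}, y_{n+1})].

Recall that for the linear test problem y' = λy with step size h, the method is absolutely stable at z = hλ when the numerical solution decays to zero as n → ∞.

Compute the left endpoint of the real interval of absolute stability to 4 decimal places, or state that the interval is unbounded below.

With y'=λy (z=hλ):
  y_{n+1} = y_n + z·[3/7·y_n + 4/7·y_{n+1}] ⇒ (1 − 4/7z)y_{n+1} = (1 + 3/7z)y_n
  ⇒ R(z) = (1 + 3/7z)/(1 − 4/7z).

Find x<0 with |R(x)|<1.
x=-0.82: |R|=0.4416
x=-2: |R|=0.0667
x=-10: |R|=0.4894
x=-100: |R|=0.7199
θ=4/7≥1/2 ⇒ |1+3/7x|<|1−4/7x| ∀x<0 ⇒ unbounded interval.

interval (−∞, 0).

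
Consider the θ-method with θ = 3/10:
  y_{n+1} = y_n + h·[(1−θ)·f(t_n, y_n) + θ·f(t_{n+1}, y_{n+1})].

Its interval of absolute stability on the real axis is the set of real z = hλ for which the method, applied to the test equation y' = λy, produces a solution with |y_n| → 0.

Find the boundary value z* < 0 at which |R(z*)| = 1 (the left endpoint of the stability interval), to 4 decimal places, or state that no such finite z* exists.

z* = -5.0000.

With y'=λy (z=hλ):
  y_{n+1} = y_n + z·[7/10·y_n + 3/10·y_{n+1}] ⇒ (1 − 3/10z)y_{n+1} = (1 + 7/10z)y_n
  R(z) = (1 + 7/10z)/(1 − 3/10z).

Solve |R(x)|<1 on ℝ⁻.
x=-0.9: |R|=0.2913
R=−1: 1+7/10x = −1+3/10x ⇒ -2/5x=2 ⇒ x=2/(-2/5)=-5.0000
Confirm numerically:
  x=-4.179: |R|=0.85428 <1
  x=-3.949: |R|=0.80757 <1
  x=-3.793: |R|=0.77417 <1
  x=-3.489: |R|=0.70470 <1
  x=-5.554: |R|=1.08311 >1
  x=-5.390: |R|=1.05961 >1
  x=-5.380: |R|=1.05815 >1
So |R|<1 on (-5.0000, 0).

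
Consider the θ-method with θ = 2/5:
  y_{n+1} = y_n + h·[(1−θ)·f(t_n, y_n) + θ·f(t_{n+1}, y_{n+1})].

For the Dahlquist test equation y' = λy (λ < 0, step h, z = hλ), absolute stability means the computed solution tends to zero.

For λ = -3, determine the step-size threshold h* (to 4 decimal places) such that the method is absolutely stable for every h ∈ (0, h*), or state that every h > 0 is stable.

(-10.0000,0); λ=-3 ⇒ h* = (10)/3 = 3.3333.

On y'=λy, z=hλ:
  y_{n+1} = y_n + z·[3/5·y_n + 2/5·y_{n+1}] ⇒ (1 − 2/5z)y_{n+1} = (1 + 3/5z)y_n
  Hence R(z) = (1 + 3/5z)/(1 − 2/5z).

Need |R(x)|<1, x<0.
x=-0.53: |R|=0.5627
R=−1: 1+3/5x = −1+2/5x ⇒ -1/5x=2 ⇒ x=2/(-1/5)=-10.0000
Confirm numerically:
  x=-9.251: |R|=0.96813 <1
  x=-6.799: |R|=0.82788 <1
  x=-4.319: |R|=0.58344 <1
  x=-10.421: |R|=1.01629 >1
  x=-10.240: |R|=1.00942 >1
  x=-10.030: |R|=1.00120 >1
Interval (-10.0000, 0).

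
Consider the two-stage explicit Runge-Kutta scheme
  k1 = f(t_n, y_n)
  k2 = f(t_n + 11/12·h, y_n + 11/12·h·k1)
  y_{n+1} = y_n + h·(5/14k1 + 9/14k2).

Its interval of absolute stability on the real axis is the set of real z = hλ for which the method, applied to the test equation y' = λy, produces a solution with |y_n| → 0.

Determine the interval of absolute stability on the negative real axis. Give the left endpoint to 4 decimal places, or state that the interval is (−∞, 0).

On y'=λy, z=hλ:
  k1=λy_n ⇒ h·k1=z·y_n;  k2=λ(1+11/12z)y_n ⇒ h·k2=z(1+11/12z)y_n
  y_{n+1}/y_n = 1 + 5/14z + 9/14z(1+11/12z) = 1 + z + 33/56z²
  Hence R(z) = 1 + z + 33/56z².

Boundary: |R(x)|=1, x<0.
x=-0.58: |R|=0.6182
R=1: x+33/56x²=0 ⇒ x=−56/33=-1.6970; min R=1−1/(4·33/56)=0.5758>−1
Confirm numerically:
  x=-1.432: |R|=0.77640 <1
  x=-1.352: |R|=0.72516 <1
  x=-1.229: |R|=0.66108 <1
  x=-2.230: |R|=1.70046 >1
  x=-2.201: |R|=1.65374 >1
  x=-2.088: |R|=1.48113 >1
Stable set (-1.6970, 0).

z∈(-1.6970,0).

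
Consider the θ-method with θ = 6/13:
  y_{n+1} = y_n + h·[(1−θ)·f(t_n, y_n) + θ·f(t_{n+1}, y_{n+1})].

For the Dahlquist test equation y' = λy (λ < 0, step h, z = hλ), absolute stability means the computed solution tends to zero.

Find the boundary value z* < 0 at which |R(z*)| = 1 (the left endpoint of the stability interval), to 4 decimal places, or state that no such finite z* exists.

Test eqn y'=λy, z=hλ:
  y_{n+1} = y_n + z·[7/13·y_n + 6/13·y_{n+1}] ⇒ (1 − 6/13z)y_{n+1} = (1 + 7/13z)y_n
  ⇒ R(z) = (1 + 7/13z)/(1 − 6/13z).

Solve |R(x)|<1 on ℝ⁻.
x=-1.15: |R|=0.2487
R=−1: 1+7/13x = −1+6/13x ⇒ -1/13x=2 ⇒ x=2/(-1/13)=-26.0000
Confirm numerically:
  x=-22.277: |R|=0.97462 <1
  x=-20.839: |R|=0.96261 <1
  x=-18.115: |R|=0.93520 <1
  x=-26.416: |R|=1.00243 >1
  x=-26.408: |R|=1.00238 >1
  x=-26.119: |R|=1.00070 >1
Interval (-26.0000, 0).

left endpoint -26.0000.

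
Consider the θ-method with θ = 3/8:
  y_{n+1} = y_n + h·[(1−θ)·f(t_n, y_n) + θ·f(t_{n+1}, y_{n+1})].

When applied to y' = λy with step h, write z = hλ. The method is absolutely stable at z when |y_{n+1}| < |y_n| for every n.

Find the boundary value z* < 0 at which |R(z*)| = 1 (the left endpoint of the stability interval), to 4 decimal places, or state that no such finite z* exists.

left endpoint -8.0000.

With y'=λy (z=hλ):
  y_{n+1} = y_n + z·[5/8·y_n + 3/8·y_{n+1}] ⇒ (1 − 3/8z)y_{n+1} = (1 + 5/8z)y_n
  ⇒ R(z) = (1 + 5/8z)/(1 − 3/8z).

Need |R(x)|<1, x<0.
x=-1.2: |R|=0.1724
R=−1: 1+5/8x = −1+3/8x ⇒ -1/4x=2 ⇒ x=2/(-1/4)=-8.0000
Confirm numerically:
  x=-7.621: |R|=0.97544 <1
  x=-7.136: |R|=0.94124 <1
  x=-6.401: |R|=0.88244 <1
  x=-8.282: |R|=1.01717 >1
  x=-8.050: |R|=1.00311 >1
Stable set (-8.0000, 0).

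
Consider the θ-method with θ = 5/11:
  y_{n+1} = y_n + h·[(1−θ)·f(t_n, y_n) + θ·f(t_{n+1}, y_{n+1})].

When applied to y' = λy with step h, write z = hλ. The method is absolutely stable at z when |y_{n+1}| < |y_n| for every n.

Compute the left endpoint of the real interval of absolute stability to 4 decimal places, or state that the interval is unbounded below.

Set f=λy, z=hλ:
  y_{n+1} = y_n + z·[6/11·y_n + 5/11·y_{n+1}] ⇒ (1 − 5/11z)y_{n+1} = (1 + 6/11z)y_n
  so R(z) = (1 + 6/11z)/(1 − 5/11z).

Boundary: |R(x)|=1, x<0.
x=-0.43: |R|=0.6403
R=−1: 1+6/11x = −1+5/11x ⇒ -1/11x=2 ⇒ x=2/(-1/11)=-22.0000
Confirm numerically:
  x=-20.273: |R|=0.98463 <1
  x=-20.024: |R|=0.98222 <1
  x=-18.560: |R|=0.96686 <1
  x=-17.880: |R|=0.95896 <1
  x=-22.516: |R|=1.00418 >1
  x=-22.500: |R|=1.00405 >1
  x=-22.224: |R|=1.00183 >1
Interval (-22.0000, 0).

z* = -22.0000.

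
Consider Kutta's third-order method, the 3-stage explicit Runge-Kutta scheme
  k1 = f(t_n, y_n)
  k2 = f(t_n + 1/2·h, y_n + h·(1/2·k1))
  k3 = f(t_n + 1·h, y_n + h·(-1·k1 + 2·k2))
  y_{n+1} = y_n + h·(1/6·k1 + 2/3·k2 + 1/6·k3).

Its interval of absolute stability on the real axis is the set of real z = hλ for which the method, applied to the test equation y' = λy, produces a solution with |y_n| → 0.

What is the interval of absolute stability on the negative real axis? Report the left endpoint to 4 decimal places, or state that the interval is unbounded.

(-2.5127, 0).

On y'=λy, z=hλ:
  order 3, 3-stage ⇒ R(z)=1+z+z^2/2+z^3/6
  (e.g. R(-1.2)=0.23200, |R|=0.23200)

Solve |R(x)|<1 on ℝ⁻.
x=-1.2: |R|=0.2320
|R(-2.46)|=0.9154 |R(-2.42)|=0.8539 |R(-1.49)|=0.0687
Bisect:
  x_lo=-3.0265 |R|=2.0669  x_hi=-0.2925 |R|=0.7461
  mid=-1.65951 |R|=0.04423 →hi
  mid=-2.34300 |R|=0.74189 →hi
  mid=-2.68475 |R|=1.30603 →lo
  mid=-2.51387 |R|=1.00186 →lo
  mid=-2.42844 |R|=0.86666 →hi
  mid=-2.47116 |R|=0.93292 →hi
  mid=-2.49252 |R|=0.96705 →hi
  mid=-2.50320 |R|=0.98437 →hi
  mid=-2.50854 |R|=0.99309 →hi
  ...
  [-2.51287,-2.51271] ⇒ x*=-2.5127
Stable set (-2.5127, 0).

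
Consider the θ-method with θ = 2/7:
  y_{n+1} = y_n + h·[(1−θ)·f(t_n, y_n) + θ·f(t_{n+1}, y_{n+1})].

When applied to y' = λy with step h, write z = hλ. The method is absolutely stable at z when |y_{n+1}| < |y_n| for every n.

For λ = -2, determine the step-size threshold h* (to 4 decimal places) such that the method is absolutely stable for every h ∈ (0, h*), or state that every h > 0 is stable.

(-4.6667,0); λ=-2 ⇒ h* = (14/3)/2 = 2.3333.

With y'=λy (z=hλ):
  y_{n+1} = y_n + z·[5/7·y_n + 2/7·y_{n+1}] ⇒ (1 − 2/7z)y_{n+1} = (1 + 5/7z)y_n
  ⇒ R(z) = (1 + 5/7z)/(1 − 2/7z).

Need |R(x)|<1, x<0.
x=-1.19: |R|=0.1119
R=−1: 1+5/7x = −1+2/7x ⇒ -3/7x=2 ⇒ x=2/(-3/7)=-4.6667
Confirm numerically:
  x=-3.664: |R|=0.79006 <1
  x=-3.271: |R|=0.69081 <1
  x=-3.076: |R|=0.63717 <1
  x=-4.808: |R|=1.02552 >1
  x=-4.746: |R|=1.01443 >1
Stable set (-4.6667, 0).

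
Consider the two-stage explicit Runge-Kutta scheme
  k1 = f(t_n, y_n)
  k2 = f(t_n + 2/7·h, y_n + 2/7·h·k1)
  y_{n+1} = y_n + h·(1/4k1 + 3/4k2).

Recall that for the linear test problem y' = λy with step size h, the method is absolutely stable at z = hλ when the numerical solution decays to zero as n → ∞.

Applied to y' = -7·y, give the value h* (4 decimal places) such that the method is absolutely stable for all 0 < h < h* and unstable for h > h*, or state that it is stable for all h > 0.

(-4.6667,0); λ=-7 ⇒ h* = (14/3)/7 = 0.6667.

On y'=λy, z=hλ:
  k1=λy_n ⇒ h·k1=z·y_n;  k2=λ(1+2/7z)y_n ⇒ h·k2=z(1+2/7z)y_n
  y_{n+1}/y_n = 1 + 1/4z + 3/4z(1+2/7z) = 1 + z + 3/14z²
  Hence R(z) = 1 + z + 3/14z².

Solve |R(x)|<1 on ℝ⁻.
x=-0.98: |R|=0.2258
R=1: x+3/14x²=0 ⇒ x=−14/3=-4.6667; min R=1−1/(4·3/14)=-0.1667>−1
Confirm numerically:
  x=-4.636: |R|=0.96953 <1
  x=-4.406: |R|=0.75389 <1
  x=-3.148: |R|=0.02445 <1
  x=-2.077: |R|=0.15259 <1
  x=-4.971: |R|=1.32418 >1
  x=-4.809: |R|=1.14667 >1
Stable set (-4.6667, 0).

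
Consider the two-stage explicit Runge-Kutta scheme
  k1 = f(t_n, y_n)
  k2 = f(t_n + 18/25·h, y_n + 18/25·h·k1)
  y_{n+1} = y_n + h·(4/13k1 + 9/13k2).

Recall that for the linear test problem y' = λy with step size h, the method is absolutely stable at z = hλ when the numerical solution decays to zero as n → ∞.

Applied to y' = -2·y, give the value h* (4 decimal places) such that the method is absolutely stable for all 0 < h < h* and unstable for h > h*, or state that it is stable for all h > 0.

Set f=λy, z=hλ:
  k1=λy_n ⇒ h·k1=z·y_n;  k2=λ(1+18/25z)y_n ⇒ h·k2=z(1+18/25z)y_n
  y_{n+1}/y_n = 1 + 4/13z + 9/13z(1+18/25z) = 1 + z + 162/325z²
  R(z) = 1 + z + 162/325z².

Find x<0 with |R(x)|<1.
x=-0.71: |R|=0.5413
R=1: x+162/325x²=0 ⇒ x=−325/162=-2.0062; min R=1−1/(4·162/325)=0.4985>−1
Confirm numerically:
  x=-1.445: |R|=0.59580 <1
  x=-1.377: |R|=0.56815 <1
  x=-1.224: |R|=0.52278 <1
  x=-1.208: |R|=0.51939 <1
  x=-2.407: |R|=1.48091 >1
  x=-2.257: |R|=1.28219 >1
So |R|<1 on (-2.0062, 0).

(-2.0062,0); λ=-2 ⇒ h* = (325/162)/2 = 1.0031.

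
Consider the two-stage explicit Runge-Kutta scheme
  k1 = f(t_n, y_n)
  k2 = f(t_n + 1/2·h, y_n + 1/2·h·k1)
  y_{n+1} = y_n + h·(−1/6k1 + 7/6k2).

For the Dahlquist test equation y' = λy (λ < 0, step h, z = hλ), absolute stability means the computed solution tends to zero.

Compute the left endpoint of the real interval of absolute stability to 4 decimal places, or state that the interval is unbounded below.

left endpoint -1.7143.

With y'=λy (z=hλ):
  k1=λy_n ⇒ h·k1=z·y_n;  k2=λ(1+1/2z)y_n ⇒ h·k2=z(1+1/2z)y_n
  y_{n+1}/y_n = 1 − 1/6z + 7/6z(1+1/2z) = 1 + z + 7/12z²
  so R(z) = 1 + z + 7/12z².

Need |R(x)|<1, x<0.
x=-0.8: |R|=0.5733
R=1: x+7/12x²=0 ⇒ x=−12/7=-1.7143; min R=1−1/(4·7/12)=0.5714>−1
Confirm numerically:
  x=-1.666: |R|=0.95307 <1
  x=-1.163: |R|=0.62600 <1
  x=-0.979: |R|=0.58009 <1
  x=-2.146: |R|=1.54043 >1
  x=-2.143: |R|=1.53593 >1
  x=-1.744: |R|=1.03023 >1
So |R|<1 on (-1.7143, 0).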